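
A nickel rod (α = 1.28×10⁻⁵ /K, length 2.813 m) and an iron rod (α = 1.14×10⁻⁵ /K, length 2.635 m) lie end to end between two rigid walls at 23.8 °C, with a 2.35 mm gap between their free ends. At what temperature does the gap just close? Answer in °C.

Gap closes when ΔL₁ + ΔL₂ = 2.35 mm = 2.35×10⁻³ m
(α₁L₁ + α₂L₂)ΔT = g
α₁L₁ + α₂L₂ = 1.28×10⁻⁵×2.813 + 1.14×10⁻⁵×2.635 = 6.60454×10⁻⁵ m/K
ΔT = 2.35×10⁻³ / 6.60454×10⁻⁵ = 35.582 K
T = 23.8 + 35.582 = 59.382 °C

T = 59.4 °C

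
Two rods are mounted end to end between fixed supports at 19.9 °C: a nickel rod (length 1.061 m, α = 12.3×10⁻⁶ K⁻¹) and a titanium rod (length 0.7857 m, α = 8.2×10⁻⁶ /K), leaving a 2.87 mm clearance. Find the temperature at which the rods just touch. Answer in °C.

T = 167 °C

Gap closes when ΔL₁ + ΔL₂ = 2.87 mm = 2.87×10⁻³ m
(α₁L₁ + α₂L₂)ΔT = g
α₁L₁ + α₂L₂ = 12.3×10⁻⁶×1.061 + 8.2×10⁻⁶×0.7857 = 1.949304×10⁻⁵ m/K
ΔT = 2.87×10⁻³ / 1.949304×10⁻⁵ = 147.23 K
T = 19.9 + 147.23 = 167.13 °C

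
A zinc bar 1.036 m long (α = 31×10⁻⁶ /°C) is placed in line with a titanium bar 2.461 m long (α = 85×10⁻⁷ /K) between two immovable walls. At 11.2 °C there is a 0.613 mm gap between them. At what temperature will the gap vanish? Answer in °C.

T = 22.8 °C

α₁L₁ = 3.2116×10⁻⁵ m/K, α₂L₂ = 2.09185×10⁻⁵ m/K → total 5.30345×10⁻⁵ m/K
ΔT = g/(α₁L₁+α₂L₂) = 6.13×10⁻⁴ / 5.30345×10⁻⁵ = 11.559 K
T = 11.2 + 11.559 = 22.759 °C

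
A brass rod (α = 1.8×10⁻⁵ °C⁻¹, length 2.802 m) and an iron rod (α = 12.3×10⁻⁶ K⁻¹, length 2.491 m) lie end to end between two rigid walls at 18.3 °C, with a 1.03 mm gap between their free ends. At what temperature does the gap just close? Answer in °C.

T = 31.0 °C

α₁L₁ = 5.0436×10⁻⁵ m/K, α₂L₂ = 3.06393×10⁻⁵ m/K → total 8.10753×10⁻⁵ m/K
ΔT = g/(α₁L₁+α₂L₂) = 1.03×10⁻³ / 8.10753×10⁻⁵ = 12.704 K
T = 18.3 + 12.704 = 31.004 °C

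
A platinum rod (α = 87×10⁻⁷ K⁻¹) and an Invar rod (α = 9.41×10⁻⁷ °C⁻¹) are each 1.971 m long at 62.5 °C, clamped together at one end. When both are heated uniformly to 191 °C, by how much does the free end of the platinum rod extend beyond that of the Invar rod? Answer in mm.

ΔT = 128.5 K
platinum: ΔL = 87×10⁻⁷ × 1.971 m × 128.5 = 2.2035×10⁻³ m = 2.2035 mm
Invar: ΔL = 9.41×10⁻⁷ × 1.971 m × 128.5 = 2.3833×10⁻⁴ m = 0.23833 mm
difference = 2.2035 − 0.23833 = 1.96517 mm

1.97 mm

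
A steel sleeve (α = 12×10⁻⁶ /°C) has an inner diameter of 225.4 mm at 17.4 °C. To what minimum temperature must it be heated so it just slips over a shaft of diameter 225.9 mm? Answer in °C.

Required Δd = 225.9 − 225.4 = 0.5 mm
Δd = αd₀ΔT ⇒ ΔT = Δd/(αd₀) = 0.5 / (12×10⁻⁶ × 225.4) = 184.86 K
T_min = 17.4 + 184.86 = 202.26 °C

T = 202 °C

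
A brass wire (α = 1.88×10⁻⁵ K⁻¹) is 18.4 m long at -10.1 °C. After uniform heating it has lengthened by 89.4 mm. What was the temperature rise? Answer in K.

ΔT = 258 K

ΔL = αL₀ΔT ⇒ ΔT = ΔL / (αL₀)
ΔT = 89.4×10⁻³ m / (1.88×10⁻⁵ × 18.4 m) = 258.44 K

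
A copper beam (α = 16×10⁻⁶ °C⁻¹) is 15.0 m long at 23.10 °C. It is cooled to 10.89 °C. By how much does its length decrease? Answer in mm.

ΔL = 2.93 mm

|ΔT| = |10.89 − 23.10| = 12.21 K
ΔL = αL₀ΔT = (16×10⁻⁶)(15.0)(12.21) = 2.93×10⁻³ m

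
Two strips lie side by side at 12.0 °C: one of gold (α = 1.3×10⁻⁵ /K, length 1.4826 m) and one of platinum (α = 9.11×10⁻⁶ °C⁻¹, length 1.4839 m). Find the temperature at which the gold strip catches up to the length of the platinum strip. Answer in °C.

Equal length when α₁L₁ΔT − α₂L₂ΔT = L₂ − L₁ = 1.30×10⁻³ m
α₁L₁ = 1.92738×10⁻⁵, α₂L₂ = 1.3518329×10⁻⁵ → Δ(αL) = 5.755471×10⁻⁶ m/K
ΔT = 1.30×10⁻³ / 5.755471×10⁻⁶ = 225.872 K, so T = 12.0 + 225.872 = 237.872 °C

T = 237.9 °C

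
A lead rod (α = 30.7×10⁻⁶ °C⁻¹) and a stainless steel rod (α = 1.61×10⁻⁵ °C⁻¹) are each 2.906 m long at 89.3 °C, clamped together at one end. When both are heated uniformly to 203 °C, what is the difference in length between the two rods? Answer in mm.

ΔT = 113.7 K
lead: ΔL = 30.7×10⁻⁶ × 2.906 m × 113.7 = 1.0144×10⁻² m = 10.144 mm
stainless steel: ΔL = 1.61×10⁻⁵ × 2.906 m × 113.7 = 5.3196×10⁻³ m = 5.3196 mm
difference = 10.144 − 5.3196 = 4.8244 mm

4.82 mm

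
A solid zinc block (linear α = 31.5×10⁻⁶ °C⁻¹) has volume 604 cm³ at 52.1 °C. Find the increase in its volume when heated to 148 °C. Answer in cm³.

ΔV = 5.47 cm³

Isotropic solid: β ≈ 3α = 9.4×10⁻⁵ /K; ΔT = 95.9 K
ΔV = 3αV₀ΔT = 3(31.5×10⁻⁶)(604)(95.9) = 5.47 cm³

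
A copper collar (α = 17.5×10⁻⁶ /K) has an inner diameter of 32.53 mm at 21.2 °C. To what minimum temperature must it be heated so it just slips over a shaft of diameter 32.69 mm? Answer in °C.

T = 302 °C

Required Δd = 32.69 − 32.53 = 0.16 mm
Δd = αd₀ΔT ⇒ ΔT = Δd/(αd₀) = 0.16 / (17.5×10⁻⁶ × 32.53) = 281.06 K
T_min = 21.2 + 281.06 = 302.26 °C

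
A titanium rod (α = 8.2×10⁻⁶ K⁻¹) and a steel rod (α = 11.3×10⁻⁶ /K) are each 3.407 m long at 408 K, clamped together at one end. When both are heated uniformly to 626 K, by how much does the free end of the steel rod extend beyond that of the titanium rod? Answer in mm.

ΔT = 218 K
titanium: ΔL = 8.2×10⁻⁶ × 3.407 m × 218 = 6.0904×10⁻³ m = 6.0904 mm
steel: ΔL = 11.3×10⁻⁶ × 3.407 m × 218 = 8.3928×10⁻³ m = 8.3928 mm
difference = 8.3928 − 6.0904 = 2.3024 mm

2.30 mm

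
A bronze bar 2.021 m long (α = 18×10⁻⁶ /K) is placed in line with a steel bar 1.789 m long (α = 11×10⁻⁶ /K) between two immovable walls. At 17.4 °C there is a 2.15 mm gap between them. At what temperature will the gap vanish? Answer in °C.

Gap closes when ΔL₁ + ΔL₂ = 2.15 mm = 2.15×10⁻³ m
(α₁L₁ + α₂L₂)ΔT = g
α₁L₁ + α₂L₂ = 18×10⁻⁶×2.021 + 11×10⁻⁶×1.789 = 5.6057×10⁻⁵ m/K
ΔT = 2.15×10⁻³ / 5.6057×10⁻⁵ = 38.354 K
T = 17.4 + 38.354 = 55.754 °C

T = 55.8 °C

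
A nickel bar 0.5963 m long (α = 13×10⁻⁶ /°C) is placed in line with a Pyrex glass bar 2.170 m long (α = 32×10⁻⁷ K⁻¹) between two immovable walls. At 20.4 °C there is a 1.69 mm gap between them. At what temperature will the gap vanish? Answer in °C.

Gap closes when ΔL₁ + ΔL₂ = 1.69 mm = 1.69×10⁻³ m
(α₁L₁ + α₂L₂)ΔT = g
α₁L₁ + α₂L₂ = 13×10⁻⁶×0.5963 + 32×10⁻⁷×2.170 = 1.46959×10⁻⁵ m/K
ΔT = 1.69×10⁻³ / 1.46959×10⁻⁵ = 115.00 K
T = 20.4 + 115.00 = 135.40 °C

T = 135 °C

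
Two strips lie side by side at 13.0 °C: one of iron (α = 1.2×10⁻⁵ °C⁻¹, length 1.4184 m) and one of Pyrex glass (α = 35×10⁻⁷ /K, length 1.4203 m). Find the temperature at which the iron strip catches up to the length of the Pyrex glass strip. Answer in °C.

T = 170.7 °C

Equal length when α₁L₁ΔT − α₂L₂ΔT = L₂ − L₁ = 1.90×10⁻³ m
α₁L₁ = 1.70208×10⁻⁵, α₂L₂ = 4.97105×10⁻⁶ → Δ(αL) = 1.204975×10⁻⁵ m/K
ΔT = 1.90×10⁻³ / 1.204975×10⁻⁵ = 157.680 K, so T = 13.0 + 157.680 = 170.680 °C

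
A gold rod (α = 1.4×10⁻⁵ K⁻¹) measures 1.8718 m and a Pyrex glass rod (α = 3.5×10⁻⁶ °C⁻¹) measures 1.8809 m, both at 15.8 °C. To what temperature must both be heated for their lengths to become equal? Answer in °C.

L₁(1 + α₁ΔT) = L₂(1 + α₂ΔT) ⇒ ΔT = (L₂ − L₁)/(α₁L₁ − α₂L₂)
L₂ − L₁ = 1.8809 − 1.8718 = 9.10×10⁻³ m
α₁L₁ − α₂L₂ = 1.4×10⁻⁵×1.8718 − 3.5×10⁻⁶×1.8809 = 1.962205×10⁻⁵ m/K
ΔT = 9.10×10⁻³ / 1.962205×10⁻⁵ = 463.764 K
T = 15.8 + 463.764 = 479.564 °C

T = 479.6 °C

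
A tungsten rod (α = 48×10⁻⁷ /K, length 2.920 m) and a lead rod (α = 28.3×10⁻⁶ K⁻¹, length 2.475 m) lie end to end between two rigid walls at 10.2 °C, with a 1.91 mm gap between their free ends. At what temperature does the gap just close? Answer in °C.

Gap closes when ΔL₁ + ΔL₂ = 1.91 mm = 1.91×10⁻³ m
(α₁L₁ + α₂L₂)ΔT = g
α₁L₁ + α₂L₂ = 48×10⁻⁷×2.920 + 28.3×10⁻⁶×2.475 = 8.40585×10⁻⁵ m/K
ΔT = 1.91×10⁻³ / 8.40585×10⁻⁵ = 22.722 K
T = 10.2 + 22.722 = 32.922 °C

T = 32.9 °C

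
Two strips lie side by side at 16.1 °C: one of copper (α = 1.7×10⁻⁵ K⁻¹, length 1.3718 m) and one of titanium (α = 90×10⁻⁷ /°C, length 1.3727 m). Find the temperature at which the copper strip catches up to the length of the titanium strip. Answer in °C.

T = 98.17 °C

L₁(1 + α₁ΔT) = L₂(1 + α₂ΔT) ⇒ ΔT = (L₂ − L₁)/(α₁L₁ − α₂L₂)
L₂ − L₁ = 1.3727 − 1.3718 = 9.00×10⁻⁴ m
α₁L₁ − α₂L₂ = 1.7×10⁻⁵×1.3718 − 90×10⁻⁷×1.3727 = 1.09663×10⁻⁵ m/K
ΔT = 9.00×10⁻⁴ / 1.09663×10⁻⁵ = 82.0696 K
T = 16.1 + 82.0696 = 98.1696 °C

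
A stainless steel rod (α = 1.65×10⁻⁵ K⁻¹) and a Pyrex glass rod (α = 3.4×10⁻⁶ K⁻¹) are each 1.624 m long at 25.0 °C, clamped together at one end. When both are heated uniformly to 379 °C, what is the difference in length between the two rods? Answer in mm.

ΔT = 354.0 K
stainless steel: ΔL = 1.65×10⁻⁵ × 1.624 m × 354.0 = 9.4858×10⁻³ m = 9.4858 mm
Pyrex glass: ΔL = 3.4×10⁻⁶ × 1.624 m × 354.0 = 1.9546×10⁻³ m = 1.9546 mm
difference = 9.4858 − 1.9546 = 7.5312 mm

7.53 mm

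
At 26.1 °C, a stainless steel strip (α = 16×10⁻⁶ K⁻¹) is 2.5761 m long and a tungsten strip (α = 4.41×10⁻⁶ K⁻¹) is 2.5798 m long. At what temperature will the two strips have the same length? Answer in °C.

Equal length when α₁L₁ΔT − α₂L₂ΔT = L₂ − L₁ = 3.70×10⁻³ m
α₁L₁ = 4.12176×10⁻⁵, α₂L₂ = 1.1376918×10⁻⁵ → Δ(αL) = 2.9840682×10⁻⁵ m/K
ΔT = 3.70×10⁻³ / 2.9840682×10⁻⁵ = 123.992 K, so T = 26.1 + 123.992 = 150.092 °C

T = 150.1 °C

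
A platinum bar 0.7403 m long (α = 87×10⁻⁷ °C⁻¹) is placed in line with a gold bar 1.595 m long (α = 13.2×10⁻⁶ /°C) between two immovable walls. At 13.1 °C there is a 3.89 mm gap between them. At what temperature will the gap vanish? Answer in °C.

Gap closes when ΔL₁ + ΔL₂ = 3.89 mm = 3.89×10⁻³ m
(α₁L₁ + α₂L₂)ΔT = g
α₁L₁ + α₂L₂ = 87×10⁻⁷×0.7403 + 13.2×10⁻⁶×1.595 = 2.749461×10⁻⁵ m/K
ΔT = 3.89×10⁻³ / 2.749461×10⁻⁵ = 141.48 K
T = 13.1 + 141.48 = 154.58 °C

T = 155 °C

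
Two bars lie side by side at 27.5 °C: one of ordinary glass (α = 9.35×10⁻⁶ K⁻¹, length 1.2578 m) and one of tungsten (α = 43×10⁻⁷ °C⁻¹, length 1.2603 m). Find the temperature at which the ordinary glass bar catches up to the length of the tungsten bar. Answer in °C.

T = 421.8 °C

Equal length when α₁L₁ΔT − α₂L₂ΔT = L₂ − L₁ = 2.50×10⁻³ m
α₁L₁ = 1.176043×10⁻⁵, α₂L₂ = 5.41929×10⁻⁶ → Δ(αL) = 6.34114×10⁻⁶ m/K
ΔT = 2.50×10⁻³ / 6.34114×10⁻⁶ = 394.251 K, so T = 27.5 + 394.251 = 421.751 °C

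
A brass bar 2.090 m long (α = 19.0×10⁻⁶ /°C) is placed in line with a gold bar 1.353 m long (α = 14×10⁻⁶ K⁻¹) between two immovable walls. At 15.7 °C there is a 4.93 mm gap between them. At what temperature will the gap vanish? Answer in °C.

Gap closes when ΔL₁ + ΔL₂ = 4.93 mm = 4.93×10⁻³ m
(α₁L₁ + α₂L₂)ΔT = g
α₁L₁ + α₂L₂ = 19.0×10⁻⁶×2.090 + 14×10⁻⁶×1.353 = 5.8652×10⁻⁵ m/K
ΔT = 4.93×10⁻³ / 5.8652×10⁻⁵ = 84.055 K
T = 15.7 + 84.055 = 99.755 °C

T = 99.8 °C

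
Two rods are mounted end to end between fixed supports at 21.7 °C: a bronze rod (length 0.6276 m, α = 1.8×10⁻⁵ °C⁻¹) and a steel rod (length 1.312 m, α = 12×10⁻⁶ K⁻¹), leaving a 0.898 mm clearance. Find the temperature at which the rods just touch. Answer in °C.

T = 54.9 °C

Gap closes when ΔL₁ + ΔL₂ = 0.898 mm = 8.98×10⁻⁴ m
(α₁L₁ + α₂L₂)ΔT = g
α₁L₁ + α₂L₂ = 1.8×10⁻⁵×0.6276 + 12×10⁻⁶×1.312 = 2.70408×10⁻⁵ m/K
ΔT = 8.98×10⁻⁴ / 2.70408×10⁻⁵ = 33.209 K
T = 21.7 + 33.209 = 54.909 °C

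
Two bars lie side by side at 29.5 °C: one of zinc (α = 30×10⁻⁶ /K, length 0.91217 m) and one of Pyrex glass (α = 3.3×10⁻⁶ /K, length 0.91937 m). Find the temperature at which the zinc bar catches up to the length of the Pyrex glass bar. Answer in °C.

T = 325.4 °C

Equal length when α₁L₁ΔT − α₂L₂ΔT = L₂ − L₁ = 7.20×10⁻³ m
α₁L₁ = 2.73651×10⁻⁵, α₂L₂ = 3.033921×10⁻⁶ → Δ(αL) = 2.4331179×10⁻⁵ m/K
ΔT = 7.20×10⁻³ / 2.4331179×10⁻⁵ = 295.917 K, so T = 29.5 + 295.917 = 325.417 °C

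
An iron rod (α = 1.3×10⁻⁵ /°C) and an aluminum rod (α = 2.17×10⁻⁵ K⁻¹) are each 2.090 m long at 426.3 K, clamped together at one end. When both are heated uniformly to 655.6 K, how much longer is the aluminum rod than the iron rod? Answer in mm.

4.17 mm

ΔT = 229.3 K
iron: ΔL = 1.3×10⁻⁵ × 2.090 m × 229.3 = 6.2301×10⁻³ m = 6.2301 mm
aluminum: ΔL = 2.17×10⁻⁵ × 2.090 m × 229.3 = 1.0399×10⁻² m = 10.399 mm
difference = 10.399 − 6.2301 = 4.1689 mm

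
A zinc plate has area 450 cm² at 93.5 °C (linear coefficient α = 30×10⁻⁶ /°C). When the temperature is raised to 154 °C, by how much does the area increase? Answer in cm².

ΔA = 1.63 cm²

Area coefficient ≈ 2α; |ΔT| = 60.5 K
ΔA = 2αA₀ΔT = 2(30×10⁻⁶)(450)(60.5) = 1.63 cm²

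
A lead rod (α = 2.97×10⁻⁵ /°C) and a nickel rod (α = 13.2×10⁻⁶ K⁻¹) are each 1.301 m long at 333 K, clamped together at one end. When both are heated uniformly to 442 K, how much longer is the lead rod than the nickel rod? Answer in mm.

ΔT = 109 K
lead: ΔL = 2.97×10⁻⁵ × 1.301 m × 109 = 4.2117×10⁻³ m = 4.2117 mm
nickel: ΔL = 13.2×10⁻⁶ × 1.301 m × 109 = 1.8719×10⁻³ m = 1.8719 mm
difference = 4.2117 − 1.8719 = 2.3398 mm

2.34 mm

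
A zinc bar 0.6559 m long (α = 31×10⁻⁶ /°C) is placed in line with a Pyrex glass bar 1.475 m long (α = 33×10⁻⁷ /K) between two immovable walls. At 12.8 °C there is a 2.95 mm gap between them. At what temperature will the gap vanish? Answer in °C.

T = 130 °C

Gap closes when ΔL₁ + ΔL₂ = 2.95 mm = 2.95×10⁻³ m
(α₁L₁ + α₂L₂)ΔT = g
α₁L₁ + α₂L₂ = 31×10⁻⁶×0.6559 + 33×10⁻⁷×1.475 = 2.52004×10⁻⁵ m/K
ΔT = 2.95×10⁻³ / 2.52004×10⁻⁵ = 117.06 K
T = 12.8 + 117.06 = 129.86 °C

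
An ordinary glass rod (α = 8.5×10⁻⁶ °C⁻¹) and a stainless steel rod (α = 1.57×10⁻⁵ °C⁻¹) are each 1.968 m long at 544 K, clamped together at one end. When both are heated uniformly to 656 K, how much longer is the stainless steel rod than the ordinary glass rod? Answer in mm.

ΔT = 112 K
ordinary glass: ΔL = 8.5×10⁻⁶ × 1.968 m × 112 = 1.8735×10⁻³ m = 1.8735 mm
stainless steel: ΔL = 1.57×10⁻⁵ × 1.968 m × 112 = 3.4605×10⁻³ m = 3.4605 mm
difference = 3.4605 − 1.8735 = 1.5870 mm

1.59 mm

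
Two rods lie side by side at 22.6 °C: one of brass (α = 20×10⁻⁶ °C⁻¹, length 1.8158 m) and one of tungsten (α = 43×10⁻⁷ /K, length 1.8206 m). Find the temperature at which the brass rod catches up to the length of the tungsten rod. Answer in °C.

T = 191.1 °C

Equal length when α₁L₁ΔT − α₂L₂ΔT = L₂ − L₁ = 4.80×10⁻³ m
α₁L₁ = 3.6316×10⁻⁵, α₂L₂ = 7.82858×10⁻⁶ → Δ(αL) = 2.848742×10⁻⁵ m/K
ΔT = 4.80×10⁻³ / 2.848742×10⁻⁵ = 168.495 K, so T = 22.6 + 168.495 = 191.095 °C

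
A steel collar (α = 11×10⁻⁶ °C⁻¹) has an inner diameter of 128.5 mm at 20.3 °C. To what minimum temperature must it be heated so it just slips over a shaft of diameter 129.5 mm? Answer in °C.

T = 728 °C

Required Δd = 129.5 − 128.5 = 1.0 mm
Δd = αd₀ΔT ⇒ ΔT = Δd/(αd₀) = 1.0 / (11×10⁻⁶ × 128.5) = 707.46 K
T_min = 20.3 + 707.46 = 727.76 °C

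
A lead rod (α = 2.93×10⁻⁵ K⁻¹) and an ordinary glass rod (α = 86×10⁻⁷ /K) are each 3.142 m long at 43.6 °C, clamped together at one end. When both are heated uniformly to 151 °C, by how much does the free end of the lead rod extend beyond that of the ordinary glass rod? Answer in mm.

ΔT = 107.4 K
lead: ΔL = 2.93×10⁻⁵ × 3.142 m × 107.4 = 9.8873×10⁻³ m = 9.8873 mm
ordinary glass: ΔL = 86×10⁻⁷ × 3.142 m × 107.4 = 2.9021×10⁻³ m = 2.9021 mm
difference = 9.8873 − 2.9021 = 6.9852 mm

6.99 mm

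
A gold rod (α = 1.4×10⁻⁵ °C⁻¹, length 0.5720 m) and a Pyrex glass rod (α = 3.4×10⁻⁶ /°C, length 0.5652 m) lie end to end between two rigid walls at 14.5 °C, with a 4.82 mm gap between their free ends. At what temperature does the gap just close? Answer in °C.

T = 500 °C

α₁L₁ = 8.008×10⁻⁶ m/K, α₂L₂ = 1.92168×10⁻⁶ m/K → total 9.92968×10⁻⁶ m/K
ΔT = g/(α₁L₁+α₂L₂) = 4.82×10⁻³ / 9.92968×10⁻⁶ = 485.41 K
T = 14.5 + 485.41 = 499.91 °C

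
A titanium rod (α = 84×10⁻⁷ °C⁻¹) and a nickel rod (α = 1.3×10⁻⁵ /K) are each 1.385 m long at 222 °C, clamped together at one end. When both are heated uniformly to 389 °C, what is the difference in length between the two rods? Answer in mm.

1.06 mm

ΔT = 167 K
titanium: ΔL = 84×10⁻⁷ × 1.385 m × 167 = 1.9429×10⁻³ m = 1.9429 mm
nickel: ΔL = 1.3×10⁻⁵ × 1.385 m × 167 = 3.0068×10⁻³ m = 3.0068 mm
difference = 3.0068 − 1.9429 = 1.0639 mm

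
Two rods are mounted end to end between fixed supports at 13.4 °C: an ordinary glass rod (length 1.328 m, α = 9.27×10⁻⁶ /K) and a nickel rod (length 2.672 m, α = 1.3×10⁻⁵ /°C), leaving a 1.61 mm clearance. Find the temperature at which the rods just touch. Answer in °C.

Gap closes when ΔL₁ + ΔL₂ = 1.61 mm = 1.61×10⁻³ m
(α₁L₁ + α₂L₂)ΔT = g
α₁L₁ + α₂L₂ = 9.27×10⁻⁶×1.328 + 1.3×10⁻⁵×2.672 = 4.704656×10⁻⁵ m/K
ΔT = 1.61×10⁻³ / 4.704656×10⁻⁵ = 34.221 K
T = 13.4 + 34.221 = 47.621 °C

T = 47.6 °C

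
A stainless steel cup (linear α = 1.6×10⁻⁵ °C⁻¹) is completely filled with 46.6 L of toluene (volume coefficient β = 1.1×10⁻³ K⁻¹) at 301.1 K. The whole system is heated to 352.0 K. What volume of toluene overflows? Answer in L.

The cup also expands: β_container ≈ 3α = 4.8×10⁻⁵ /K
Net overflow = V₀(β_liq − 3α_cont)ΔT
β − 3α = 1.10×10⁻³ − 4.8×10⁻⁵ = 1.052×10⁻³ /K; ΔT = 50.9 K
ΔV = 46.6 × 1.052×10⁻³ × 50.9 = 2.50 L

2.50 L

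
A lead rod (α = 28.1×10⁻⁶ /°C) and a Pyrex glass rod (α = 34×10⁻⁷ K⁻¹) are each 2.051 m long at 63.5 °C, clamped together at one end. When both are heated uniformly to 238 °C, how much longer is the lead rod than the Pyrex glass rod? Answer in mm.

8.84 mm

ΔT = 174.5 K
lead: ΔL = 28.1×10⁻⁶ × 2.051 m × 174.5 = 1.0057×10⁻² m = 10.057 mm
Pyrex glass: ΔL = 34×10⁻⁷ × 2.051 m × 174.5 = 1.2169×10⁻³ m = 1.2169 mm
difference = 10.057 − 1.2169 = 8.8401 mm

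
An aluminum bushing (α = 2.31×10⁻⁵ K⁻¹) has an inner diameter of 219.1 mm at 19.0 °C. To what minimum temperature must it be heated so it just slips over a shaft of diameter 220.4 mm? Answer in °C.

Required Δd = 220.4 − 219.1 = 1.3 mm
Δd = αd₀ΔT ⇒ ΔT = Δd/(αd₀) = 1.3 / (2.31×10⁻⁵ × 219.1) = 256.86 K
T_min = 19.0 + 256.86 = 275.86 °C

T = 276 °C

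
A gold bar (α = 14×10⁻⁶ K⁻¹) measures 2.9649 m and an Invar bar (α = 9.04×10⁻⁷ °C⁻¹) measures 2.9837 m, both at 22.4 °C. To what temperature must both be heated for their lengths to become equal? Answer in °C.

T = 506.8 °C

L₁(1 + α₁ΔT) = L₂(1 + α₂ΔT) ⇒ ΔT = (L₂ − L₁)/(α₁L₁ − α₂L₂)
L₂ − L₁ = 2.9837 − 2.9649 = 1.88×10⁻² m
α₁L₁ − α₂L₂ = 14×10⁻⁶×2.9649 − 9.04×10⁻⁷×2.9837 = 3.88113352×10⁻⁵ m/K
ΔT = 1.88×10⁻² / 3.88113352×10⁻⁵ = 484.395 K
T = 22.4 + 484.395 = 506.795 °C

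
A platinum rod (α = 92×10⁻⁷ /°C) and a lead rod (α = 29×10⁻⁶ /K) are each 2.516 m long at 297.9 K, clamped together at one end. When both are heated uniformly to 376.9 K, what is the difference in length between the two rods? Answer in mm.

ΔT = 79.0 K
platinum: ΔL = 92×10⁻⁷ × 2.516 m × 79.0 = 1.8286×10⁻³ m = 1.8286 mm
lead: ΔL = 29×10⁻⁶ × 2.516 m × 79.0 = 5.7642×10⁻³ m = 5.7642 mm
difference = 5.7642 − 1.8286 = 3.9356 mm

3.94 mm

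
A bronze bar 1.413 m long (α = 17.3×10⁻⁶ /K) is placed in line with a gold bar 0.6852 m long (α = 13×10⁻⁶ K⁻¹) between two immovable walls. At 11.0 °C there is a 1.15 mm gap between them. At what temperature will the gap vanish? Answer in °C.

Gap closes when ΔL₁ + ΔL₂ = 1.15 mm = 1.15×10⁻³ m
(α₁L₁ + α₂L₂)ΔT = g
α₁L₁ + α₂L₂ = 17.3×10⁻⁶×1.413 + 13×10⁻⁶×0.6852 = 3.33525×10⁻⁵ m/K
ΔT = 1.15×10⁻³ / 3.33525×10⁻⁵ = 34.480 K
T = 11.0 + 34.480 = 45.480 °C

T = 45.5 °C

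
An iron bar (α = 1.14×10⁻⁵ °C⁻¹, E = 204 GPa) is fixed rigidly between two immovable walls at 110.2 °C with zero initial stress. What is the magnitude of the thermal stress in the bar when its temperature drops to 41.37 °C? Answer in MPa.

Fully constrained: the free strain ε = αΔT is blocked, so σ = Eε = EαΔT.
|ΔT| = 68.83 K
σ = 204×10⁹ × 1.14×10⁻⁵ × 68.83 = 1.60×10⁸ Pa

σ = 160 MPa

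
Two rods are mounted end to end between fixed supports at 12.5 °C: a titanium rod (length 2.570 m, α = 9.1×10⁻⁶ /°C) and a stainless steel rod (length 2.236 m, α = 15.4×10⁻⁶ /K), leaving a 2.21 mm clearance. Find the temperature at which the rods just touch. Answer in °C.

α₁L₁ = 2.3387×10⁻⁵ m/K, α₂L₂ = 3.44344×10⁻⁵ m/K → total 5.78214×10⁻⁵ m/K
ΔT = g/(α₁L₁+α₂L₂) = 2.21×10⁻³ / 5.78214×10⁻⁵ = 38.221 K
T = 12.5 + 38.221 = 50.721 °C

T = 50.7 °C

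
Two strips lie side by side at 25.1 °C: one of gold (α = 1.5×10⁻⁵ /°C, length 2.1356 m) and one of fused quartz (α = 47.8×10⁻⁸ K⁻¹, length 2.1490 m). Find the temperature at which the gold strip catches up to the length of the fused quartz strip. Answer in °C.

T = 457.3 °C

Equal length when α₁L₁ΔT − α₂L₂ΔT = L₂ − L₁ = 1.34×10⁻² m
α₁L₁ = 3.2034×10⁻⁵, α₂L₂ = 1.027222×10⁻⁶ → Δ(αL) = 3.1006778×10⁻⁵ m/K
ΔT = 1.34×10⁻² / 3.1006778×10⁻⁵ = 432.164 K, so T = 25.1 + 432.164 = 457.264 °C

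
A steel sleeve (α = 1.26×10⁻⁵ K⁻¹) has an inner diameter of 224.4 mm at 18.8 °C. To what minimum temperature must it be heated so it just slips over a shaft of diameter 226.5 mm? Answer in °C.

Required Δd = 226.5 − 224.4 = 2.1 mm
Δd = αd₀ΔT ⇒ ΔT = Δd/(αd₀) = 2.1 / (1.26×10⁻⁵ × 224.4) = 742.72 K
T_min = 18.8 + 742.72 = 761.52 °C

T = 762 °C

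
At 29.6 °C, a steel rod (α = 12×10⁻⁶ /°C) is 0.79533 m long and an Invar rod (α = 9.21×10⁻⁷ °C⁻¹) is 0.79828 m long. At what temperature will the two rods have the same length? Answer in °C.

Equal length when α₁L₁ΔT − α₂L₂ΔT = L₂ − L₁ = 2.95×10⁻³ m
α₁L₁ = 9.54396×10⁻⁶, α₂L₂ = 7.3521588×10⁻⁷ → Δ(αL) = 8.80874412×10⁻⁶ m/K
ΔT = 2.95×10⁻³ / 8.80874412×10⁻⁶ = 334.895 K, so T = 29.6 + 334.895 = 364.495 °C

T = 364.5 °C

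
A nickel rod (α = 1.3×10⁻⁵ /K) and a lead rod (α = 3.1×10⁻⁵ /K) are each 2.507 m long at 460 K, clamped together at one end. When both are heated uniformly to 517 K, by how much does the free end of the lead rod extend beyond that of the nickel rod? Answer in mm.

ΔT = 57 K
nickel: ΔL = 1.3×10⁻⁵ × 2.507 m × 57 = 1.8577×10⁻³ m = 1.8577 mm
lead: ΔL = 3.1×10⁻⁵ × 2.507 m × 57 = 4.4299×10⁻³ m = 4.4299 mm
difference = 4.4299 − 1.8577 = 2.5722 mm

2.57 mm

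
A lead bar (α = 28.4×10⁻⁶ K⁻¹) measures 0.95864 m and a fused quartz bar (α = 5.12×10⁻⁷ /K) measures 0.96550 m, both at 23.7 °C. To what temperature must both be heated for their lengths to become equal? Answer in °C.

Equal length when α₁L₁ΔT − α₂L₂ΔT = L₂ − L₁ = 6.86×10⁻³ m
α₁L₁ = 2.7225376×10⁻⁵, α₂L₂ = 4.94336×10⁻⁷ → Δ(αL) = 2.673104×10⁻⁵ m/K
ΔT = 6.86×10⁻³ / 2.673104×10⁻⁵ = 256.630 K, so T = 23.7 + 256.630 = 280.330 °C

T = 280.3 °C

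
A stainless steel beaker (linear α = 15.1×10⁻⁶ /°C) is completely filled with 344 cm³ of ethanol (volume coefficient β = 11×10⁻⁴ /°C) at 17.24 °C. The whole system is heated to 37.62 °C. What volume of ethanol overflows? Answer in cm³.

7.39 cm³

The beaker also expands: β_container ≈ 3α = 4.53×10⁻⁵ /K
Net overflow = V₀(β_liq − 3α_cont)ΔT
β − 3α = 1.10×10⁻³ − 4.53×10⁻⁵ = 1.0547×10⁻³ /K; ΔT = 20.38 K
ΔV = 344 × 1.0547×10⁻³ × 20.38 = 7.39 cm³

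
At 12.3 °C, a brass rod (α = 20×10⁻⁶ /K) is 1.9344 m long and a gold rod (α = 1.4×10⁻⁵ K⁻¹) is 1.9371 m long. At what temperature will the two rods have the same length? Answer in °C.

L₁(1 + α₁ΔT) = L₂(1 + α₂ΔT) ⇒ ΔT = (L₂ − L₁)/(α₁L₁ − α₂L₂)
L₂ − L₁ = 1.9371 − 1.9344 = 2.70×10⁻³ m
α₁L₁ − α₂L₂ = 20×10⁻⁶×1.9344 − 1.4×10⁻⁵×1.9371 = 1.15686×10⁻⁵ m/K
ΔT = 2.70×10⁻³ / 1.15686×10⁻⁵ = 233.390 K
T = 12.3 + 233.390 = 245.690 °C

T = 245.7 °C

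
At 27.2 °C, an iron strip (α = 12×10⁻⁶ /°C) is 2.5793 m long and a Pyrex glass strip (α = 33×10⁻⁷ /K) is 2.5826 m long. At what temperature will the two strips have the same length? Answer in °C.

T = 174.3 °C

L₁(1 + α₁ΔT) = L₂(1 + α₂ΔT) ⇒ ΔT = (L₂ − L₁)/(α₁L₁ − α₂L₂)
L₂ − L₁ = 2.5826 − 2.5793 = 3.30×10⁻³ m
α₁L₁ − α₂L₂ = 12×10⁻⁶×2.5793 − 33×10⁻⁷×2.5826 = 2.242902×10⁻⁵ m/K
ΔT = 3.30×10⁻³ / 2.242902×10⁻⁵ = 147.131 K
T = 27.2 + 147.131 = 174.331 °C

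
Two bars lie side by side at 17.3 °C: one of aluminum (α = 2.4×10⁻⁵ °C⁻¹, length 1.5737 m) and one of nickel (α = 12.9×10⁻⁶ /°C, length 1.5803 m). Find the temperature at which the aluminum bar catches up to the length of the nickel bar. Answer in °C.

T = 397.0 °C

L₁(1 + α₁ΔT) = L₂(1 + α₂ΔT) ⇒ ΔT = (L₂ − L₁)/(α₁L₁ − α₂L₂)
L₂ − L₁ = 1.5803 − 1.5737 = 6.60×10⁻³ m
α₁L₁ − α₂L₂ = 2.4×10⁻⁵×1.5737 − 12.9×10⁻⁶×1.5803 = 1.738293×10⁻⁵ m/K
ΔT = 6.60×10⁻³ / 1.738293×10⁻⁵ = 379.683 K
T = 17.3 + 379.683 = 396.983 °C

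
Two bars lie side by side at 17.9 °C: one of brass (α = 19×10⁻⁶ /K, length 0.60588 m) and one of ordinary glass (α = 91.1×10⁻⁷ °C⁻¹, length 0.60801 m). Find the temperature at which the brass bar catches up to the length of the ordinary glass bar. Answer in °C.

L₁(1 + α₁ΔT) = L₂(1 + α₂ΔT) ⇒ ΔT = (L₂ − L₁)/(α₁L₁ − α₂L₂)
L₂ − L₁ = 0.60801 − 0.60588 = 2.13×10⁻³ m
α₁L₁ − α₂L₂ = 19×10⁻⁶×0.60588 − 91.1×10⁻⁷×0.60801 = 5.9727489×10⁻⁶ m/K
ΔT = 2.13×10⁻³ / 5.9727489×10⁻⁶ = 356.620 K
T = 17.9 + 356.620 = 374.520 °C

T = 374.5 °C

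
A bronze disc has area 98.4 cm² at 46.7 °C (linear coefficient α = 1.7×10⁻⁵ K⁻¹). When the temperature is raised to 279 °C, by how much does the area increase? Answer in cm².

Area coefficient ≈ 2α; |ΔT| = 232.3 K
ΔA = 2αA₀ΔT = 2(1.7×10⁻⁵)(98.4)(232.3) = 0.777 cm²

ΔA = 0.777 cm²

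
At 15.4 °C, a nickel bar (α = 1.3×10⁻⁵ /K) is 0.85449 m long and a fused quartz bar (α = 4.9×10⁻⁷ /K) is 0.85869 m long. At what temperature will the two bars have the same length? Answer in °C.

T = 408.4 °C

L₁(1 + α₁ΔT) = L₂(1 + α₂ΔT) ⇒ ΔT = (L₂ − L₁)/(α₁L₁ − α₂L₂)
L₂ − L₁ = 0.85869 − 0.85449 = 4.20×10⁻³ m
α₁L₁ − α₂L₂ = 1.3×10⁻⁵×0.85449 − 4.9×10⁻⁷×0.85869 = 1.06876119×10⁻⁵ m/K
ΔT = 4.20×10⁻³ / 1.06876119×10⁻⁵ = 392.978 K
T = 15.4 + 392.978 = 408.378 °C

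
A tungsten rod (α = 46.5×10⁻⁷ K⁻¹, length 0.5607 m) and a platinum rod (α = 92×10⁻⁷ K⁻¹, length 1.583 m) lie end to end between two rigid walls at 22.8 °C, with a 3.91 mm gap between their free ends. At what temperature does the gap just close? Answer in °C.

Gap closes when ΔL₁ + ΔL₂ = 3.91 mm = 3.91×10⁻³ m
(α₁L₁ + α₂L₂)ΔT = g
α₁L₁ + α₂L₂ = 46.5×10⁻⁷×0.5607 + 92×10⁻⁷×1.583 = 1.7170855×10⁻⁵ m/K
ΔT = 3.91×10⁻³ / 1.7170855×10⁻⁵ = 227.71 K
T = 22.8 + 227.71 = 250.51 °C

T = 251 °C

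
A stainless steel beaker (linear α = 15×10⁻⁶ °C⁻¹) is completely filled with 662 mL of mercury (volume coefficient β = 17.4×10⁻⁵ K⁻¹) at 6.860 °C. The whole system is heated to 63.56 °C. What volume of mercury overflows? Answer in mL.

4.84 mL

The beaker also expands: β_container ≈ 3α = 4.5×10⁻⁵ /K
Net overflow = V₀(β_liq − 3α_cont)ΔT
β − 3α = 1.74×10⁻⁴ − 4.5×10⁻⁵ = 1.29×10⁻⁴ /K; ΔT = 56.700 K
ΔV = 662 × 1.29×10⁻⁴ × 56.700 = 4.84 mL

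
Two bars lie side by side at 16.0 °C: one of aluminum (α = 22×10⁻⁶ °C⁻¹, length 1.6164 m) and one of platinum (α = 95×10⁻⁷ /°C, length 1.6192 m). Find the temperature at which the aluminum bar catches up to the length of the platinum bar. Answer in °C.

L₁(1 + α₁ΔT) = L₂(1 + α₂ΔT) ⇒ ΔT = (L₂ − L₁)/(α₁L₁ − α₂L₂)
L₂ − L₁ = 1.6192 − 1.6164 = 2.80×10⁻³ m
α₁L₁ − α₂L₂ = 22×10⁻⁶×1.6164 − 95×10⁻⁷×1.6192 = 2.01784×10⁻⁵ m/K
ΔT = 2.80×10⁻³ / 2.01784×10⁻⁵ = 138.762 K
T = 16.0 + 138.762 = 154.762 °C

T = 154.8 °C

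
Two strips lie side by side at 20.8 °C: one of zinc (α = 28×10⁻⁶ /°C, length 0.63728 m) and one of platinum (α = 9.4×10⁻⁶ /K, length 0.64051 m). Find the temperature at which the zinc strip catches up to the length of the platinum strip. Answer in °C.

T = 294.0 °C

Equal length when α₁L₁ΔT − α₂L₂ΔT = L₂ − L₁ = 3.23×10⁻³ m
α₁L₁ = 1.784384×10⁻⁵, α₂L₂ = 6.020794×10⁻⁶ → Δ(αL) = 1.1823046×10⁻⁵ m/K
ΔT = 3.23×10⁻³ / 1.1823046×10⁻⁵ = 273.195 K, so T = 20.8 + 273.195 = 293.995 °C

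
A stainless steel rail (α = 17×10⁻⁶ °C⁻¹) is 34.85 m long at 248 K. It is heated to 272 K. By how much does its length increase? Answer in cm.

|ΔT| = |272 − 248| = 24 K
ΔL = αL₀ΔT = (17×10⁻⁶)(34.85)(24) = 1.42×10⁻² m

ΔL = 1.42 cm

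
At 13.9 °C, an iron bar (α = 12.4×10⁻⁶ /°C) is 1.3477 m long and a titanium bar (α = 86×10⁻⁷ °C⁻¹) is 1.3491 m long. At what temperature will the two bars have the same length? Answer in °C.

T = 287.9 °C

L₁(1 + α₁ΔT) = L₂(1 + α₂ΔT) ⇒ ΔT = (L₂ − L₁)/(α₁L₁ − α₂L₂)
L₂ − L₁ = 1.3491 − 1.3477 = 1.40×10⁻³ m
α₁L₁ − α₂L₂ = 12.4×10⁻⁶×1.3477 − 86×10⁻⁷×1.3491 = 5.10922×10⁻⁶ m/K
ΔT = 1.40×10⁻³ / 5.10922×10⁻⁶ = 274.014 K
T = 13.9 + 274.014 = 287.914 °C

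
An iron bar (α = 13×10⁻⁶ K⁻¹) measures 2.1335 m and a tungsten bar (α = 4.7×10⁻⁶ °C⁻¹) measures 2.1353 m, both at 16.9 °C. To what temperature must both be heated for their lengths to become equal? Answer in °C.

T = 118.6 °C

Equal length when α₁L₁ΔT − α₂L₂ΔT = L₂ − L₁ = 1.80×10⁻³ m
α₁L₁ = 2.77355×10⁻⁵, α₂L₂ = 1.003591×10⁻⁵ → Δ(αL) = 1.769959×10⁻⁵ m/K
ΔT = 1.80×10⁻³ / 1.769959×10⁻⁵ = 101.697 K, so T = 16.9 + 101.697 = 118.597 °C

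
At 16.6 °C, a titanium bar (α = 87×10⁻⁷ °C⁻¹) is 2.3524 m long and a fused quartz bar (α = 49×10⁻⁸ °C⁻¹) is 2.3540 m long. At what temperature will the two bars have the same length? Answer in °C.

Equal length when α₁L₁ΔT − α₂L₂ΔT = L₂ − L₁ = 1.60×10⁻³ m
α₁L₁ = 2.046588×10⁻⁵, α₂L₂ = 1.15346×10⁻⁶ → Δ(αL) = 1.931242×10⁻⁵ m/K
ΔT = 1.60×10⁻³ / 1.931242×10⁻⁵ = 82.8482 K, so T = 16.6 + 82.8482 = 99.4482 °C

T = 99.45 °C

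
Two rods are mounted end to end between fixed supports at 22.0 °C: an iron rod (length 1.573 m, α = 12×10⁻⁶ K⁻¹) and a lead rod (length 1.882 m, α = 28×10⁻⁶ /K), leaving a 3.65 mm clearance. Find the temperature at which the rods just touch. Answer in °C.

T = 73.0 °C

Gap closes when ΔL₁ + ΔL₂ = 3.65 mm = 3.65×10⁻³ m
(α₁L₁ + α₂L₂)ΔT = g
α₁L₁ + α₂L₂ = 12×10⁻⁶×1.573 + 28×10⁻⁶×1.882 = 7.1572×10⁻⁵ m/K
ΔT = 3.65×10⁻³ / 7.1572×10⁻⁵ = 50.998 K
T = 22.0 + 50.998 = 72.998 °C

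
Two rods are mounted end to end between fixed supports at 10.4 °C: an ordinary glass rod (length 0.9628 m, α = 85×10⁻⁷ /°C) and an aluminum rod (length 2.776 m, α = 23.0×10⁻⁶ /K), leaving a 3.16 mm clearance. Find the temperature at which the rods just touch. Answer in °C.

T = 54.3 °C

α₁L₁ = 8.1838×10⁻⁶ m/K, α₂L₂ = 6.3848×10⁻⁵ m/K → total 7.20318×10⁻⁵ m/K
ΔT = g/(α₁L₁+α₂L₂) = 3.16×10⁻³ / 7.20318×10⁻⁵ = 43.870 K
T = 10.4 + 43.870 = 54.270 °C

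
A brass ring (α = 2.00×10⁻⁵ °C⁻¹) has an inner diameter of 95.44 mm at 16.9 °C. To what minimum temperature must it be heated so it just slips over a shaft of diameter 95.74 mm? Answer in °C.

Required Δd = 95.74 − 95.44 = 0.30 mm
Δd = αd₀ΔT ⇒ ΔT = Δd/(αd₀) = 0.30 / (2.00×10⁻⁵ × 95.44) = 157.17 K
T_min = 16.9 + 157.17 = 174.07 °C

T = 174 °C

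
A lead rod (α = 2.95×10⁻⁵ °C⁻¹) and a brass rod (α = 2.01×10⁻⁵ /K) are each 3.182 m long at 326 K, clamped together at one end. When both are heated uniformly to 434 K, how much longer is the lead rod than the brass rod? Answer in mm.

3.23 mm

ΔT = 108 K
lead: ΔL = 2.95×10⁻⁵ × 3.182 m × 108 = 1.0138×10⁻² m = 10.138 mm
brass: ΔL = 2.01×10⁻⁵ × 3.182 m × 108 = 6.9075×10⁻³ m = 6.9075 mm
difference = 10.138 − 6.9075 = 3.2305 mm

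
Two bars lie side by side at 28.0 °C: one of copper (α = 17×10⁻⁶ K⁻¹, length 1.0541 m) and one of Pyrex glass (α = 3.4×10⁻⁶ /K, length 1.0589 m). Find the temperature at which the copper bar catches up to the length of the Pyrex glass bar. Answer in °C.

T = 363.2 °C

Equal length when α₁L₁ΔT − α₂L₂ΔT = L₂ − L₁ = 4.80×10⁻³ m
α₁L₁ = 1.79197×10⁻⁵, α₂L₂ = 3.60026×10⁻⁶ → Δ(αL) = 1.431944×10⁻⁵ m/K
ΔT = 4.80×10⁻³ / 1.431944×10⁻⁵ = 335.209 K, so T = 28.0 + 335.209 = 363.209 °C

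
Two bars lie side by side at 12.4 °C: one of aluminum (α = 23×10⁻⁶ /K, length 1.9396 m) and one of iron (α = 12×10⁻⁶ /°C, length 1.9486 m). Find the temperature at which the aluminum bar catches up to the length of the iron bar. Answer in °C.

T = 436.4 °C

Equal length when α₁L₁ΔT − α₂L₂ΔT = L₂ − L₁ = 9.00×10⁻³ m
α₁L₁ = 4.46108×10⁻⁵, α₂L₂ = 2.33832×10⁻⁵ → Δ(αL) = 2.12276×10⁻⁵ m/K
ΔT = 9.00×10⁻³ / 2.12276×10⁻⁵ = 423.976 K, so T = 12.4 + 423.976 = 436.376 °C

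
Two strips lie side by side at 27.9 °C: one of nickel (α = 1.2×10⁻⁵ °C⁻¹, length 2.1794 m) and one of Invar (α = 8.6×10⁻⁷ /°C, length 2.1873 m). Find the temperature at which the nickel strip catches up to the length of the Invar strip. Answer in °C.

L₁(1 + α₁ΔT) = L₂(1 + α₂ΔT) ⇒ ΔT = (L₂ − L₁)/(α₁L₁ − α₂L₂)
L₂ − L₁ = 2.1873 − 2.1794 = 7.90×10⁻³ m
α₁L₁ − α₂L₂ = 1.2×10⁻⁵×2.1794 − 8.6×10⁻⁷×2.1873 = 2.4271722×10⁻⁵ m/K
ΔT = 7.90×10⁻³ / 2.4271722×10⁻⁵ = 325.482 K
T = 27.9 + 325.482 = 353.382 °C

T = 353.4 °C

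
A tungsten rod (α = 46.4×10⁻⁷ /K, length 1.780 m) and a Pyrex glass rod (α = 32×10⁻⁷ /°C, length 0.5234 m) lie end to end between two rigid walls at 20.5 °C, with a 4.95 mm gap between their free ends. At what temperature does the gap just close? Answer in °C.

T = 519 °C

α₁L₁ = 8.2592×10⁻⁶ m/K, α₂L₂ = 1.67488×10⁻⁶ m/K → total 9.93408×10⁻⁶ m/K
ΔT = g/(α₁L₁+α₂L₂) = 4.95×10⁻³ / 9.93408×10⁻⁶ = 498.28 K
T = 20.5 + 498.28 = 518.78 °C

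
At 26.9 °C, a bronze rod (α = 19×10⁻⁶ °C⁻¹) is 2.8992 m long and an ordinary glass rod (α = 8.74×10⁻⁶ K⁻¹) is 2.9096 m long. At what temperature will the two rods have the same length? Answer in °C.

L₁(1 + α₁ΔT) = L₂(1 + α₂ΔT) ⇒ ΔT = (L₂ − L₁)/(α₁L₁ − α₂L₂)
L₂ − L₁ = 2.9096 − 2.8992 = 1.04×10⁻² m
α₁L₁ − α₂L₂ = 19×10⁻⁶×2.8992 − 8.74×10⁻⁶×2.9096 = 2.9654896×10⁻⁵ m/K
ΔT = 1.04×10⁻² / 2.9654896×10⁻⁵ = 350.701 K
T = 26.9 + 350.701 = 377.601 °C

T = 377.6 °C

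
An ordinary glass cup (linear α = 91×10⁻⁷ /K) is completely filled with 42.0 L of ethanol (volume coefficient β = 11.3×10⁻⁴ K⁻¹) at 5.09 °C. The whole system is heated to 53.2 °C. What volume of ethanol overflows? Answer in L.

2.23 L

The cup also expands: β_container ≈ 3α = 2.73×10⁻⁵ /K
Net overflow = V₀(β_liq − 3α_cont)ΔT
β − 3α = 1.13×10⁻³ − 2.73×10⁻⁵ = 1.1027×10⁻³ /K; ΔT = 48.11 K
ΔV = 42.0 × 1.1027×10⁻³ × 48.11 = 2.23 L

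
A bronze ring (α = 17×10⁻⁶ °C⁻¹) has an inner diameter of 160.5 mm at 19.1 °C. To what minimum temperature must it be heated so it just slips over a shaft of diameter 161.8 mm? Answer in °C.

Required Δd = 161.8 − 160.5 = 1.3 mm
Δd = αd₀ΔT ⇒ ΔT = Δd/(αd₀) = 1.3 / (17×10⁻⁶ × 160.5) = 476.45 K
T_min = 19.1 + 476.45 = 495.55 °C

T = 496 °C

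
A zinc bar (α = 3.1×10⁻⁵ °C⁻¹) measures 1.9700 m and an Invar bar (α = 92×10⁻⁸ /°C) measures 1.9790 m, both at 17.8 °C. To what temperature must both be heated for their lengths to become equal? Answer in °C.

Equal length when α₁L₁ΔT − α₂L₂ΔT = L₂ − L₁ = 9.00×10⁻³ m
α₁L₁ = 6.107×10⁻⁵, α₂L₂ = 1.82068×10⁻⁶ → Δ(αL) = 5.924932×10⁻⁵ m/K
ΔT = 9.00×10⁻³ / 5.924932×10⁻⁵ = 151.900 K, so T = 17.8 + 151.900 = 169.700 °C

T = 169.7 °C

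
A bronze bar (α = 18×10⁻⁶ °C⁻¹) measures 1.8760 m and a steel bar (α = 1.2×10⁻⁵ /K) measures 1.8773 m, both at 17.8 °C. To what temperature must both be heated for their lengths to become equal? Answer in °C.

T = 133.5 °C

Equal length when α₁L₁ΔT − α₂L₂ΔT = L₂ − L₁ = 1.30×10⁻³ m
α₁L₁ = 3.3768×10⁻⁵, α₂L₂ = 2.25276×10⁻⁵ → Δ(αL) = 1.12404×10⁻⁵ m/K
ΔT = 1.30×10⁻³ / 1.12404×10⁻⁵ = 115.654 K, so T = 17.8 + 115.654 = 133.454 °C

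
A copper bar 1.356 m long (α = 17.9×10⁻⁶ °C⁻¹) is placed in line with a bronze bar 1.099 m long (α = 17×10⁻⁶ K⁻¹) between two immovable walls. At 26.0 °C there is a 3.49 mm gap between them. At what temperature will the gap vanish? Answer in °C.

T = 107 °C

α₁L₁ = 2.42724×10⁻⁵ m/K, α₂L₂ = 1.8683×10⁻⁵ m/K → total 4.29554×10⁻⁵ m/K
ΔT = g/(α₁L₁+α₂L₂) = 3.49×10⁻³ / 4.29554×10⁻⁵ = 81.25 K
T = 26.0 + 81.25 = 107.25 °C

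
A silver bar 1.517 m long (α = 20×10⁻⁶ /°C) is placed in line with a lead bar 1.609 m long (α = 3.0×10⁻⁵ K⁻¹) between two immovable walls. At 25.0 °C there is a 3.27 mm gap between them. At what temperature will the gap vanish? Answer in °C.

T = 66.6 °C

α₁L₁ = 3.034×10⁻⁵ m/K, α₂L₂ = 4.827×10⁻⁵ m/K → total 7.861×10⁻⁵ m/K
ΔT = g/(α₁L₁+α₂L₂) = 3.27×10⁻³ / 7.861×10⁻⁵ = 41.598 K
T = 25.0 + 41.598 = 66.598 °C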